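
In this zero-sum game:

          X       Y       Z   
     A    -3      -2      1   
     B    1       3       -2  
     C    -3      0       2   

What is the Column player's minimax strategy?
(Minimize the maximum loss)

Column should play X, value = 1

Work:
Column player minimizes Row's maximum payoff:
Column X: max payoff to Row = 1
Column Y: max payoff to Row = 3
Column Z: max payoff to Row = 2
Minimum is 1, achieved by column X.
Minimax strategy: X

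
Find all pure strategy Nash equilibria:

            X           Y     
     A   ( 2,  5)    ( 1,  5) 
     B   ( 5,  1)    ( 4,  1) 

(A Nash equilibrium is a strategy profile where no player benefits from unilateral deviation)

Nash equilibrium: (B, X), (B, Y)

Work:
Best responses:
  P1 vs X: payoffs [2, 5] → best response B (payoff 5)
  P1 vs Y: payoffs [1, 4] → best response B (payoff 4)
  P2 vs A: payoffs [5, 5] → best response X/Y (payoff 5)
  P2 vs B: payoffs [1, 1] → best response X/Y (payoff 1)
Mutual best responses: (B,X), (B,Y) → Nash equilibria.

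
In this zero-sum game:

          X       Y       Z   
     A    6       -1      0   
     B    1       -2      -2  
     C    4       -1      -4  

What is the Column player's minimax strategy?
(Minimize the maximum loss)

Column should play Y, value = -1

Work:
Column player minimizes Row's maximum payoff:
Column X: max payoff to Row = 6
Column Y: max payoff to Row = -1
Column Z: max payoff to Row = 0
Minimum is -1, achieved by column Y.
Minimax strategy: Y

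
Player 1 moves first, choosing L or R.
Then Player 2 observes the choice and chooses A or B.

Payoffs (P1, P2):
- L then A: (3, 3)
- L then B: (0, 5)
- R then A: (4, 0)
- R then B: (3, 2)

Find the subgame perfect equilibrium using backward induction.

P1 plays R, P2 plays B after L and B after R; Payoff (3, 2)

Work:
Backward induction:
After L: P2 chooses B → P1 gets 0
After R: P2 chooses B → P1 gets 3
P1 chooses R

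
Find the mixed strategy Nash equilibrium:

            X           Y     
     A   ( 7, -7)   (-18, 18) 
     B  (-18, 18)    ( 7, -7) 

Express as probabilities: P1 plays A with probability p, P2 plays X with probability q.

p = 0.5, q = 0.5

Work:
Find probabilities that make opponent indifferent:
P2 chooses q to make P1 indifferent between A and B
P1 chooses p to make P2 indifferent between X and Y
Mixed NE: P1 plays (A: 0.5, B: 0.5), P2 plays (X: 0.5, Y: 0.5)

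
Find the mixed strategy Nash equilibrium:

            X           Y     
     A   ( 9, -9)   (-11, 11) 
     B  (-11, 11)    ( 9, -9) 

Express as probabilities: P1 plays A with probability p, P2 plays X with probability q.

p = 0.5, q = 0.5

Work:
Find probabilities that make opponent indifferent:
P2 chooses q to make P1 indifferent between A and B
P1 chooses p to make P2 indifferent between X and Y
Mixed NE: P1 plays (A: 0.5, B: 0.5), P2 plays (X: 0.5, Y: 0.5)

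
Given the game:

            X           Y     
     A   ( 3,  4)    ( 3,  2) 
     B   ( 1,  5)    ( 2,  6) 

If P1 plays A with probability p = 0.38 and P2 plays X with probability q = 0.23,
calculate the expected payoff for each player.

E[P1] = 2.2374, E[P2] = 4.5122

Work:
E[P1] = p·q·π₁(A,X) + p·(1-q)·π₁(A,Y) + (1-p)·q·π₁(B,X) + (1-p)·(1-q)·π₁(B,Y)
= 0.38·0.23·3 + 0.38·0.77·3 + 0.62·0.23·1 + 0.62·0.77·2
= 2.2374

E[P2] = 4.5122 (similar calculation)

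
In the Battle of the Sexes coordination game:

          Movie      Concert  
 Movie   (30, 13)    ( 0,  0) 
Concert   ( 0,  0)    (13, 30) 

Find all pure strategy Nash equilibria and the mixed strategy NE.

Pure NE: (Movie, Movie) and (Concert, Concert); Mixed NE: p = 0.6977, q = 0.3023

Work:
Check pure NE:
(Movie, Movie): (30, 13) - no unilateral deviation beneficial
(Concert, Concert): (13, 30) - no unilateral deviation beneficial
Mixed NE: P1 plays Movie with p = 0.6977, P2 plays Movie with q = 0.3023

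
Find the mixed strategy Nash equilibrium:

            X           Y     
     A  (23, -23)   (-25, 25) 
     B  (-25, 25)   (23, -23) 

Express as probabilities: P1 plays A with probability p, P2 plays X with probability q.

p = 0.5, q = 0.5

Work:
Find probabilities that make opponent indifferent:
P2 chooses q to make P1 indifferent between A and B
P1 chooses p to make P2 indifferent between X and Y
Mixed NE: P1 plays (A: 0.5, B: 0.5), P2 plays (X: 0.5, Y: 0.5)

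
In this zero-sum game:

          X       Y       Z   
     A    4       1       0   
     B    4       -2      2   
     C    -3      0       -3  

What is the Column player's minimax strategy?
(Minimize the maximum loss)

Column should play Y, value = 1

Work:
Column player minimizes Row's maximum payoff:
Column X: max payoff to Row = 4
Column Y: max payoff to Row = 1
Column Z: max payoff to Row = 2
Minimum is 1, achieved by column Y.
Minimax strategy: Y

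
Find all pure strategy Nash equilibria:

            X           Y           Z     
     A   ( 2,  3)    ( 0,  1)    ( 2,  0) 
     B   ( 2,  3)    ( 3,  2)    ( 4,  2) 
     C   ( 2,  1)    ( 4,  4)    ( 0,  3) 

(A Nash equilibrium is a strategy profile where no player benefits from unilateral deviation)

Nash equilibrium: (A, X), (B, X), (C, Y)

Work:
Best responses:
  P1 vs X: payoffs [2, 2, 2] → best response A/B/C (payoff 2)
  P1 vs Y: payoffs [0, 3, 4] → best response C (payoff 4)
  P1 vs Z: payoffs [2, 4, 0] → best response B (payoff 4)
  P2 vs A: payoffs [3, 1, 0] → best response X (payoff 3)
  P2 vs B: payoffs [3, 2, 2] → best response X (payoff 3)
  P2 vs C: payoffs [1, 4, 3] → best response Y (payoff 4)
Mutual best responses: (A,X), (B,X), (C,Y) → Nash equilibria.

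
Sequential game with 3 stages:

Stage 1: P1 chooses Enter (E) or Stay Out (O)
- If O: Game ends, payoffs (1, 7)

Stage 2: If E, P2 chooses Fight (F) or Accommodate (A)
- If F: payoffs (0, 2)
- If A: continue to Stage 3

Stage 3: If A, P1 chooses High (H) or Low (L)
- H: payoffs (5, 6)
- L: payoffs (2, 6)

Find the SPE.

SPE: (E, A, H); Outcome (5, 6)

Work:
Stage 3: P1 chooses H (5 vs 2)
Stage 2: P2: F->2, A->6 (anticipating H). Choose A
Stage 1: P1: O->1, E->5 (anticipating A, H). Choose E
SPE path: E -> A -> H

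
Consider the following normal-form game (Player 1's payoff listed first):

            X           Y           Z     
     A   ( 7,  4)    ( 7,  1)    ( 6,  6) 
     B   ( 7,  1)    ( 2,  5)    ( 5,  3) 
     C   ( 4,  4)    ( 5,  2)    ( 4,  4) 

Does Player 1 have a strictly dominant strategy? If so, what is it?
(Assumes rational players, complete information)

No strictly dominant strategy exists for Player 1

Work:
A strategy strictly dominates another if it gives a strictly higher payoff against every opponent action. Compare each pair of P1's strategies column-by-column:
  A vs B: [7 vs 7, 7 vs 2, 6 vs 5] → A does not strictly dominate B (column X: 7 ≤ 7)
  A vs C: [7 vs 4, 7 vs 5, 6 vs 4] → A strictly dominates C
  B vs A: [7 vs 7, 2 vs 7, 5 vs 6] → B does not strictly dominate A (column X: 7 ≤ 7)
  B vs C: [7 vs 4, 2 vs 5, 5 vs 4] → B does not strictly dominate C (column Y: 2 ≤ 5)
  C vs A: [4 vs 7, 5 vs 7, 4 vs 6] → C does not strictly dominate A (column X: 4 ≤ 7)
  C vs B: [4 vs 7, 5 vs 2, 4 vs 5] → C does not strictly dominate B (column X: 4 ≤ 7)
No single strategy strictly dominates all others → no strictly dominant strategy.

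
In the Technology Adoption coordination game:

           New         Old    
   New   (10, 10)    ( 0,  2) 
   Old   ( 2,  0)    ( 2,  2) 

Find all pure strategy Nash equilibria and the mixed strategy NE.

Pure NE: (New, New) and (Old, Old); Mixed NE: p = 0.2, q = 0.2

Work:
Check pure NE:
(New, New): (10, 10) - no unilateral deviation beneficial
(Old, Old): (2, 2) - no unilateral deviation beneficial
Mixed NE: P1 plays New with p = 0.2, P2 plays New with q = 0.2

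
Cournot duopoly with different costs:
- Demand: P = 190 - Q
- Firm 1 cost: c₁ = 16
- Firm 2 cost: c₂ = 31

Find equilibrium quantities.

q₁* = 63.0, q₂* = 48.0

Work:
Reaction: q₁ = (190 - 16 - q₂)/2
Reaction: q₂ = (190 - 31 - q₁)/2
Solve simultaneously:
q₁* = (190 - 2×16 + 31)/3 = 63.0
q₂* = (190 - 2×31 + 16)/3 = 48.0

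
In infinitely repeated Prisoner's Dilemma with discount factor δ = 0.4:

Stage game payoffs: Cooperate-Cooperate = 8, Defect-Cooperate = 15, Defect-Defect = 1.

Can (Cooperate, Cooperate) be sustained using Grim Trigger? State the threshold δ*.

δ* = 0.5; since δ = 0.4 < 0.5, cooperation cannot be sustained

Work:
For Grim Trigger:
Cooperate forever: 8/(1-δ)
Defect then punished: 15 + 1·δ/(1-δ)
Need: 8/(1-δ) ≥ 15 + 1·δ/(1-δ)
Solving: δ ≥ (T-R)/(T-P) = (15-8)/(15-1) = 0.5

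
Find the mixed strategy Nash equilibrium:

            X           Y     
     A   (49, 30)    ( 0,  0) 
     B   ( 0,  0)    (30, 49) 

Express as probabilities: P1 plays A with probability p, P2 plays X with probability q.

p = 0.6203, q = 0.3797

Work:
Find probabilities that make opponent indifferent:
P2 chooses q to make P1 indifferent between A and B
P1 chooses p to make P2 indifferent between X and Y
Mixed NE: P1 plays (A: 0.6203, B: 0.3797), P2 plays (X: 0.3797, Y: 0.6203)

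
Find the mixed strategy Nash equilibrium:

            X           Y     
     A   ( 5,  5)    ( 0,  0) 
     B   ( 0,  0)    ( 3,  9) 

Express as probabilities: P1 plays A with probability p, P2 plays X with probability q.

p = 0.6429, q = 0.375

Work:
Find probabilities that make opponent indifferent:
P2 chooses q to make P1 indifferent between A and B
P1 chooses p to make P2 indifferent between X and Y
Mixed NE: P1 plays (A: 0.6429, B: 0.3571), P2 plays (X: 0.375, Y: 0.625)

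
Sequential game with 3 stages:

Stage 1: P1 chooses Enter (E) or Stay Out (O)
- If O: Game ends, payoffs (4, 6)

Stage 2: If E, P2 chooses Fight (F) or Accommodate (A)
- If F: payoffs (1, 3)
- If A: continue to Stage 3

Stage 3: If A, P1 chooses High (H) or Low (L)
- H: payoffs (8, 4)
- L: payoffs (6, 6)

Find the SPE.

SPE: (E, A, H); Outcome (8, 4)

Work:
Stage 3: P1 chooses H (8 vs 6)
Stage 2: P2: F->3, A->4 (anticipating H). Choose A
Stage 1: P1: O->4, E->8 (anticipating A, H). Choose E
SPE path: E -> A -> H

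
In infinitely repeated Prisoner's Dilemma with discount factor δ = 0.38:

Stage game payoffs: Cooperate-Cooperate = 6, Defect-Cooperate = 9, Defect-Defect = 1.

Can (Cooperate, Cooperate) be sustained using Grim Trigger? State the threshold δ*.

δ* = 0.375; since δ = 0.38 ≥ 0.375, cooperation can be sustained

Work:
For Grim Trigger:
Cooperate forever: 6/(1-δ)
Defect then punished: 9 + 1·δ/(1-δ)
Need: 6/(1-δ) ≥ 9 + 1·δ/(1-δ)
Solving: δ ≥ (T-R)/(T-P) = (9-6)/(9-1) = 0.375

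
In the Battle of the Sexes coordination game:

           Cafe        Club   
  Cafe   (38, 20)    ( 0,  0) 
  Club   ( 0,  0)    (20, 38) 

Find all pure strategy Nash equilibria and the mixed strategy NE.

Pure NE: (Cafe, Cafe) and (Club, Club); Mixed NE: p = 0.6552, q = 0.3448

Work:
Check pure NE:
(Cafe, Cafe): (38, 20) - no unilateral deviation beneficial
(Club, Club): (20, 38) - no unilateral deviation beneficial
Mixed NE: P1 plays Cafe with p = 0.6552, P2 plays Cafe with q = 0.3448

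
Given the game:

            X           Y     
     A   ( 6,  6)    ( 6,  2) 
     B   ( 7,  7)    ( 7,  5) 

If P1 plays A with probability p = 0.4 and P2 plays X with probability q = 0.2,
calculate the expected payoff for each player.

E[P1] = 6.6, E[P2] = 4.36

Work:
E[P1] = p·q·π₁(A,X) + p·(1-q)·π₁(A,Y) + (1-p)·q·π₁(B,X) + (1-p)·(1-q)·π₁(B,Y)
= 0.4·0.2·6 + 0.4·0.8·6 + 0.6·0.2·7 + 0.6·0.8·7
= 6.6

E[P2] = 4.36 (similar calculation)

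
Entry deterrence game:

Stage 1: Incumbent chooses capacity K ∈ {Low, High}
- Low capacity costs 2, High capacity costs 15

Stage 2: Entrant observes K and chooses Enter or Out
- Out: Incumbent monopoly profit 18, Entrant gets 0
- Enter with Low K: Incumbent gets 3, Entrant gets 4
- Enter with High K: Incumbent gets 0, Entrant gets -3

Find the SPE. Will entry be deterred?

SPE: (High, Enter|Low, Out|High); Entry deterred. Incumbent net profit = 3

Work:
After Low K: Entrant enters (4 > 0)
After High K: Entrant stays out (-3 < 0)
Incumbent: Low → 3−2=1, High → 18−15=3
Incumbent chooses High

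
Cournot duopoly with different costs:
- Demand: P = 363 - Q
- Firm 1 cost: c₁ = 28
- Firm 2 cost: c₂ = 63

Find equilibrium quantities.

q₁* = 123.33, q₂* = 88.33

Work:
Reaction: q₁ = (363 - 28 - q₂)/2
Reaction: q₂ = (363 - 63 - q₁)/2
Solve simultaneously:
q₁* = (363 - 2×28 + 63)/3 = 123.33
q₂* = (363 - 2×63 + 28)/3 = 88.33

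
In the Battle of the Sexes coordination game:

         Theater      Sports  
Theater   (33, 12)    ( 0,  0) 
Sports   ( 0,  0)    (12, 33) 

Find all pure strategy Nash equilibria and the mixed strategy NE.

Pure NE: (Theater, Theater) and (Sports, Sports); Mixed NE: p = 0.7333, q = 0.2667

Work:
Check pure NE:
(Theater, Theater): (33, 12) - no unilateral deviation beneficial
(Sports, Sports): (12, 33) - no unilateral deviation beneficial
Mixed NE: P1 plays Theater with p = 0.7333, P2 plays Theater with q = 0.2667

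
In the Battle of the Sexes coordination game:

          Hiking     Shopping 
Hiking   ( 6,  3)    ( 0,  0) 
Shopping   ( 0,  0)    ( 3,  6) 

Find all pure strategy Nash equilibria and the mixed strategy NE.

Pure NE: (Hiking, Hiking) and (Shopping, Shopping); Mixed NE: p = 0.6667, q = 0.3333

Work:
Check pure NE:
(Hiking, Hiking): (6, 3) - no unilateral deviation beneficial
(Shopping, Shopping): (3, 6) - no unilateral deviation beneficial
Mixed NE: P1 plays Hiking with p = 0.6667, P2 plays Hiking with q = 0.3333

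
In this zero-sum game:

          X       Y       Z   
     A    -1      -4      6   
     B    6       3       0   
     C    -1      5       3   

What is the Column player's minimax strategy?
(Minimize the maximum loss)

Column should play Y, value = 5

Work:
Column player minimizes Row's maximum payoff:
Column X: max payoff to Row = 6
Column Y: max payoff to Row = 5
Column Z: max payoff to Row = 6
Minimum is 5, achieved by column Y.
Minimax strategy: Y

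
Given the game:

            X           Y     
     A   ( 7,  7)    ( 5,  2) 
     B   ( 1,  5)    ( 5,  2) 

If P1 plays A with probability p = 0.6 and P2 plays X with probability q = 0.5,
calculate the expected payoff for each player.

E[P1] = 4.8, E[P2] = 4.1

Work:
E[P1] = p·q·π₁(A,X) + p·(1-q)·π₁(A,Y) + (1-p)·q·π₁(B,X) + (1-p)·(1-q)·π₁(B,Y)
= 0.6·0.5·7 + 0.6·0.5·5 + 0.4·0.5·1 + 0.4·0.5·5
= 4.8

E[P2] = 4.1 (similar calculation)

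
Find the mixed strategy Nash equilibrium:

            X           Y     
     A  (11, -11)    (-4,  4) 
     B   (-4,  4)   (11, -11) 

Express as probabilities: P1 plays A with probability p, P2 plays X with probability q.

p = 0.5, q = 0.5

Work:
Find probabilities that make opponent indifferent:
P2 chooses q to make P1 indifferent between A and B
P1 chooses p to make P2 indifferent between X and Y
Mixed NE: P1 plays (A: 0.5, B: 0.5), P2 plays (X: 0.5, Y: 0.5)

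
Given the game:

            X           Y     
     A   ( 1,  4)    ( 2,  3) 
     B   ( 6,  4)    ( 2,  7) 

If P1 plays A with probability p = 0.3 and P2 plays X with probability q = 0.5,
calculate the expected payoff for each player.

E[P1] = 3.25, E[P2] = 4.9

Work:
E[P1] = p·q·π₁(A,X) + p·(1-q)·π₁(A,Y) + (1-p)·q·π₁(B,X) + (1-p)·(1-q)·π₁(B,Y)
= 0.3·0.5·1 + 0.3·0.5·2 + 0.7·0.5·6 + 0.7·0.5·2
= 3.25

E[P2] = 4.9 (similar calculation)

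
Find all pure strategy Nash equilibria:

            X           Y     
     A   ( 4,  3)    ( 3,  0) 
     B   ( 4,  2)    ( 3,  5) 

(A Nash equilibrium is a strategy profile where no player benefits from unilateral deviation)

Nash equilibrium: (A, X), (B, Y)

Work:
Best responses:
  P1 vs X: payoffs [4, 4] → best response A/B (payoff 4)
  P1 vs Y: payoffs [3, 3] → best response A/B (payoff 3)
  P2 vs A: payoffs [3, 0] → best response X (payoff 3)
  P2 vs B: payoffs [2, 5] → best response Y (payoff 5)
Mutual best responses: (A,X), (B,Y) → Nash equilibria.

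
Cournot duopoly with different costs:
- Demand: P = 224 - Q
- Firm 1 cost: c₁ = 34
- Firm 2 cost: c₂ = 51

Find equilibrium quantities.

q₁* = 69.0, q₂* = 52.0

Work:
Reaction: q₁ = (224 - 34 - q₂)/2
Reaction: q₂ = (224 - 51 - q₁)/2
Solve simultaneously:
q₁* = (224 - 2×34 + 51)/3 = 69.0
q₂* = (224 - 2×51 + 34)/3 = 52.0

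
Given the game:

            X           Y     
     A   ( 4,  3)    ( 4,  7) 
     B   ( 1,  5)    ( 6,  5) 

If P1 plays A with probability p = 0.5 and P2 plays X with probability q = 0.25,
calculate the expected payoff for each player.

E[P1] = 4.375, E[P2] = 5.5

Work:
E[P1] = p·q·π₁(A,X) + p·(1-q)·π₁(A,Y) + (1-p)·q·π₁(B,X) + (1-p)·(1-q)·π₁(B,Y)
= 0.5·0.25·4 + 0.5·0.75·4 + 0.5·0.25·1 + 0.5·0.75·6
= 4.375

E[P2] = 5.5 (similar calculation)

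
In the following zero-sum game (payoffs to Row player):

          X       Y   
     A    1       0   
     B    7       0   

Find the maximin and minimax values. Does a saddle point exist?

Maximin = 0, Minimax = 0, Saddle: True

Work:
Row minimums: [0, 0] → maximin = 0
Column maximums: [7, 0] → minimax = 0
Saddle point exists! Game value = 0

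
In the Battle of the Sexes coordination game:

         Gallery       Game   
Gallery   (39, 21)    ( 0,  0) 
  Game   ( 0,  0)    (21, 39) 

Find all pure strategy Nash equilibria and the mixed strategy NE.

Pure NE: (Gallery, Gallery) and (Game, Game); Mixed NE: p = 0.65, q = 0.35

Work:
Check pure NE:
(Gallery, Gallery): (39, 21) - no unilateral deviation beneficial
(Game, Game): (21, 39) - no unilateral deviation beneficial
Mixed NE: P1 plays Gallery with p = 0.65, P2 plays Gallery with q = 0.35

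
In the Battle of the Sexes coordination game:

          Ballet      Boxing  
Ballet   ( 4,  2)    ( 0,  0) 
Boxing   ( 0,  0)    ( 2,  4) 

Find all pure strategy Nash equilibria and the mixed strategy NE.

Pure NE: (Ballet, Ballet) and (Boxing, Boxing); Mixed NE: p = 0.6667, q = 0.3333

Work:
Check pure NE:
(Ballet, Ballet): (4, 2) - no unilateral deviation beneficial
(Boxing, Boxing): (2, 4) - no unilateral deviation beneficial
Mixed NE: P1 plays Ballet with p = 0.6667, P2 plays Ballet with q = 0.3333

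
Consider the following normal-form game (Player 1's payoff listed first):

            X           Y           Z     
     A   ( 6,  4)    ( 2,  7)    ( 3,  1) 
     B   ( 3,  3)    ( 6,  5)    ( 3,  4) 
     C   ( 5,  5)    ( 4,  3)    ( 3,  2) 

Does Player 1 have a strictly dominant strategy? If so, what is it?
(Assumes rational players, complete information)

No strictly dominant strategy exists for Player 1

Work:
A strategy strictly dominates another if it gives a strictly higher payoff against every opponent action. Compare each pair of P1's strategies column-by-column:
  A vs B: [6 vs 3, 2 vs 6, 3 vs 3] → A does not strictly dominate B (column Y: 2 ≤ 6)
  A vs C: [6 vs 5, 2 vs 4, 3 vs 3] → A does not strictly dominate C (column Y: 2 ≤ 4)
  B vs A: [3 vs 6, 6 vs 2, 3 vs 3] → B does not strictly dominate A (column X: 3 ≤ 6)
  B vs C: [3 vs 5, 6 vs 4, 3 vs 3] → B does not strictly dominate C (column X: 3 ≤ 5)
  C vs A: [5 vs 6, 4 vs 2, 3 vs 3] → C does not strictly dominate A (column X: 5 ≤ 6)
  C vs B: [5 vs 3, 4 vs 6, 3 vs 3] → C does not strictly dominate B (column Y: 4 ≤ 6)
No single strategy strictly dominates all others → no strictly dominant strategy.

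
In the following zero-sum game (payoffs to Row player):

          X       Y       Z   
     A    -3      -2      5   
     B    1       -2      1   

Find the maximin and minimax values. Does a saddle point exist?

Maximin = -2, Minimax = -2, Saddle: True

Work:
Row minimums: [-3, -2] → maximin = -2
Column maximums: [1, -2, 5] → minimax = -2
Saddle point exists! Game value = -2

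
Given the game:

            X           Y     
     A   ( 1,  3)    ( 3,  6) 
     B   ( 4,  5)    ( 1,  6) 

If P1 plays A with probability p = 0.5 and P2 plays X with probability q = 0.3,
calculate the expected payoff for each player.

E[P1] = 2.15, E[P2] = 5.4

Work:
E[P1] = p·q·π₁(A,X) + p·(1-q)·π₁(A,Y) + (1-p)·q·π₁(B,X) + (1-p)·(1-q)·π₁(B,Y)
= 0.5·0.3·1 + 0.5·0.7·3 + 0.5·0.3·4 + 0.5·0.7·1
= 2.15

E[P2] = 5.4 (similar calculation)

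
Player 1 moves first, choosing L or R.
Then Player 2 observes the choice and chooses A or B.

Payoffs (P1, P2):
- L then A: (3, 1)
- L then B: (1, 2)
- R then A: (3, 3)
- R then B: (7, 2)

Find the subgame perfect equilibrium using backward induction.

P1 plays R, P2 plays B after L and A after R; Payoff (3, 3)

Work:
Backward induction:
After L: P2 chooses B → P1 gets 1
After R: P2 chooses A → P1 gets 3
P1 chooses R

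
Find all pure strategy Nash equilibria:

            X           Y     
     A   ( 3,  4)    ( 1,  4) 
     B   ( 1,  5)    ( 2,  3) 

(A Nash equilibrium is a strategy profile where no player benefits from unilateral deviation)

Nash equilibrium: (A, X)

Work:
Best responses:
  P1 vs X: payoffs [3, 1] → best response A (payoff 3)
  P1 vs Y: payoffs [1, 2] → best response B (payoff 2)
  P2 vs A: payoffs [4, 4] → best response X/Y (payoff 4)
  P2 vs B: payoffs [5, 3] → best response X (payoff 5)
Mutual best responses: (A,X) → Nash equilibria.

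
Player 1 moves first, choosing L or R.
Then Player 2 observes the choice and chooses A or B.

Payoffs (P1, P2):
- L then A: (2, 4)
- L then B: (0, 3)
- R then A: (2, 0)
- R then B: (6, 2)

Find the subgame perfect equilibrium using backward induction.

P1 plays R, P2 plays A after L and B after R; Payoff (6, 2)

Work:
Backward induction:
After L: P2 chooses A → P1 gets 2
After R: P2 chooses B → P1 gets 6
P1 chooses R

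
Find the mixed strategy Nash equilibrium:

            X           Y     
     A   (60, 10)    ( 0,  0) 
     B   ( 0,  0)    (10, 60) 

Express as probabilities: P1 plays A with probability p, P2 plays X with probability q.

p = 0.8571, q = 0.1429

Work:
Find probabilities that make opponent indifferent:
P2 chooses q to make P1 indifferent between A and B
P1 chooses p to make P2 indifferent between X and Y
Mixed NE: P1 plays (A: 0.8571, B: 0.1429), P2 plays (X: 0.1429, Y: 0.8571)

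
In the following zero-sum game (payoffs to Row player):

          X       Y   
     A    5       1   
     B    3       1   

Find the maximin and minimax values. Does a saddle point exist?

Maximin = 1, Minimax = 1, Saddle: True

Work:
Row minimums: [1, 1] → maximin = 1
Column maximums: [5, 1] → minimax = 1
Saddle point exists! Game value = 1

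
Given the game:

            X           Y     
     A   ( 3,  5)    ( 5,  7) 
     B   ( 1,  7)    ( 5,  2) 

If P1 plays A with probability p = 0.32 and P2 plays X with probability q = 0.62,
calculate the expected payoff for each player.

E[P1] = 2.9168, E[P2] = 5.3112

Work:
E[P1] = p·q·π₁(A,X) + p·(1-q)·π₁(A,Y) + (1-p)·q·π₁(B,X) + (1-p)·(1-q)·π₁(B,Y)
= 0.32·0.62·3 + 0.32·0.38·5 + 0.68·0.62·1 + 0.68·0.38·5
= 2.9168

E[P2] = 5.3112 (similar calculation)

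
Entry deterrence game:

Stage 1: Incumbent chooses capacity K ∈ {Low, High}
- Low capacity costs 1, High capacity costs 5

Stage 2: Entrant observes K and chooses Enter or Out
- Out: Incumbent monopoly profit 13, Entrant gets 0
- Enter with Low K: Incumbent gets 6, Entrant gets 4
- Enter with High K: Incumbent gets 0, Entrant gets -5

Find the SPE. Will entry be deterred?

SPE: (High, Enter|Low, Out|High); Entry deterred. Incumbent net profit = 8

Work:
After Low K: Entrant enters (4 > 0)
After High K: Entrant stays out (-5 < 0)
Incumbent: Low → 6−1=5, High → 13−5=8
Incumbent chooses High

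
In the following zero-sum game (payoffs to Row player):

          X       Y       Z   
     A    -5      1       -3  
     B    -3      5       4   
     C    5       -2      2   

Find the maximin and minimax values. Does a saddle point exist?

Maximin = -2, Minimax = 4, Saddle: False

Work:
Row minimums: [-5, -3, -2] → maximin = -2
Column maximums: [5, 5, 4] → minimax = 4
No saddle point (maximin ≠ minimax). Mixed strategy needed.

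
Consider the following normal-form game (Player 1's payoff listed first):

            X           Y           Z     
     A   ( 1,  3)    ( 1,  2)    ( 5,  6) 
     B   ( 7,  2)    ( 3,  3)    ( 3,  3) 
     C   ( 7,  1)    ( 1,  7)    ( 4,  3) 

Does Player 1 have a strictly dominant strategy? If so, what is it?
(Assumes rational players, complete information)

No strictly dominant strategy exists for Player 1

Work:
A strategy strictly dominates another if it gives a strictly higher payoff against every opponent action. Compare each pair of P1's strategies column-by-column:
  A vs B: [1 vs 7, 1 vs 3, 5 vs 3] → A does not strictly dominate B (column X: 1 ≤ 7)
  A vs C: [1 vs 7, 1 vs 1, 5 vs 4] → A does not strictly dominate C (column X: 1 ≤ 7)
  B vs A: [7 vs 1, 3 vs 1, 3 vs 5] → B does not strictly dominate A (column Z: 3 ≤ 5)
  B vs C: [7 vs 7, 3 vs 1, 3 vs 4] → B does not strictly dominate C (column X: 7 ≤ 7)
  C vs A: [7 vs 1, 1 vs 1, 4 vs 5] → C does not strictly dominate A (column Y: 1 ≤ 1)
  C vs B: [7 vs 7, 1 vs 3, 4 vs 3] → C does not strictly dominate B (column X: 7 ≤ 7)
No single strategy strictly dominates all others → no strictly dominant strategy.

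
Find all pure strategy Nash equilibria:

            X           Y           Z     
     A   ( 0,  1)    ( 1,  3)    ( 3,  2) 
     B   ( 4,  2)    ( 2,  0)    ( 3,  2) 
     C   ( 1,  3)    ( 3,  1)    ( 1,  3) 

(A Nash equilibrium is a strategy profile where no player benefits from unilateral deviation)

Nash equilibrium: (B, X), (B, Z)

Work:
Best responses:
  P1 vs X: payoffs [0, 4, 1] → best response B (payoff 4)
  P1 vs Y: payoffs [1, 2, 3] → best response C (payoff 3)
  P1 vs Z: payoffs [3, 3, 1] → best response A/B (payoff 3)
  P2 vs A: payoffs [1, 3, 2] → best response Y (payoff 3)
  P2 vs B: payoffs [2, 0, 2] → best response X/Z (payoff 2)
  P2 vs C: payoffs [3, 1, 3] → best response X/Z (payoff 3)
Mutual best responses: (B,X), (B,Z) → Nash equilibria.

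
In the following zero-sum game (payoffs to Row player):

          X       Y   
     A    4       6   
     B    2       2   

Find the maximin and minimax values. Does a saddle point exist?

Maximin = 4, Minimax = 4, Saddle: True

Work:
Row minimums: [4, 2] → maximin = 4
Column maximums: [4, 6] → minimax = 4
Saddle point exists! Game value = 4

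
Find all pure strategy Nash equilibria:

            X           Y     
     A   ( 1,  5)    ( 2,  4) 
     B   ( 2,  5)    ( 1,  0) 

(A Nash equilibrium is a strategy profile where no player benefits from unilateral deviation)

Nash equilibrium: (B, X)

Work:
Best responses:
  P1 vs X: payoffs [1, 2] → best response B (payoff 2)
  P1 vs Y: payoffs [2, 1] → best response A (payoff 2)
  P2 vs A: payoffs [5, 4] → best response X (payoff 5)
  P2 vs B: payoffs [5, 0] → best response X (payoff 5)
Mutual best responses: (B,X) → Nash equilibria.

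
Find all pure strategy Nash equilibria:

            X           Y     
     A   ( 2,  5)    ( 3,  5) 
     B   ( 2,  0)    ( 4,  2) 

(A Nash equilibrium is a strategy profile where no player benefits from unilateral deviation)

Nash equilibrium: (A, X), (B, Y)

Work:
Best responses:
  P1 vs X: payoffs [2, 2] → best response A/B (payoff 2)
  P1 vs Y: payoffs [3, 4] → best response B (payoff 4)
  P2 vs A: payoffs [5, 5] → best response X/Y (payoff 5)
  P2 vs B: payoffs [0, 2] → best response Y (payoff 2)
Mutual best responses: (A,X), (B,Y) → Nash equilibria.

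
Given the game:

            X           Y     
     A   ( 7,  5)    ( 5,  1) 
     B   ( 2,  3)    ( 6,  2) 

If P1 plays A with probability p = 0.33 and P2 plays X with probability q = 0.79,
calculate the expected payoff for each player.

E[P1] = 4.0742, E[P2] = 3.2421

Work:
E[P1] = p·q·π₁(A,X) + p·(1-q)·π₁(A,Y) + (1-p)·q·π₁(B,X) + (1-p)·(1-q)·π₁(B,Y)
= 0.33·0.79·7 + 0.33·0.21·5 + 0.67·0.79·2 + 0.67·0.21·6
= 4.0742

E[P2] = 3.2421 (similar calculation)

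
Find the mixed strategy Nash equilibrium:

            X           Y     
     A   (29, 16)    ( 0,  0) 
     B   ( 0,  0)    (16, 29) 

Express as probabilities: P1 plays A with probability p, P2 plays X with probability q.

p = 0.6444, q = 0.3556

Work:
Find probabilities that make opponent indifferent:
P2 chooses q to make P1 indifferent between A and B
P1 chooses p to make P2 indifferent between X and Y
Mixed NE: P1 plays (A: 0.6444, B: 0.3556), P2 plays (X: 0.3556, Y: 0.6444)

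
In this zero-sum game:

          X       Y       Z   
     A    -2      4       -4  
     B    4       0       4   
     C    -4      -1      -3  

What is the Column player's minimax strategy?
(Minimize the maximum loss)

Column should play X or Y or Z (all achieve the minimum), value = 4

Work:
Column player minimizes Row's maximum payoff:
Column X: max payoff to Row = 4
Column Y: max payoff to Row = 4
Column Z: max payoff to Row = 4
Minimum is 4, achieved by columns X, Y, Z (tied).
Each of X or Y or Z is a minimax strategy.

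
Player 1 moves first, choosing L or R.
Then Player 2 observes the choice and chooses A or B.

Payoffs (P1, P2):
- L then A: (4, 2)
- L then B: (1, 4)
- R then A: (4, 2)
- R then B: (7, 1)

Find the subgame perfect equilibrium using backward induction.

P1 plays R, P2 plays B after L and A after R; Payoff (4, 2)

Work:
Backward induction:
After L: P2 chooses B → P1 gets 1
After R: P2 chooses A → P1 gets 4
P1 chooses R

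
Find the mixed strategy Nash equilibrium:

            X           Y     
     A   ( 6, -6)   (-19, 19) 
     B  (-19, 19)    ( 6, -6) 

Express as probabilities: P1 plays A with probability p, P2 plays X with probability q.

p = 0.5, q = 0.5

Work:
Find probabilities that make opponent indifferent:
P2 chooses q to make P1 indifferent between A and B
P1 chooses p to make P2 indifferent between X and Y
Mixed NE: P1 plays (A: 0.5, B: 0.5), P2 plays (X: 0.5, Y: 0.5)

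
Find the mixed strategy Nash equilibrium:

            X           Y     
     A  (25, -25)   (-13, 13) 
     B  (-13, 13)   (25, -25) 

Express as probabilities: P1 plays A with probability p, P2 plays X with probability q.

p = 0.5, q = 0.5

Work:
Find probabilities that make opponent indifferent:
P2 chooses q to make P1 indifferent between A and B
P1 chooses p to make P2 indifferent between X and Y
Mixed NE: P1 plays (A: 0.5, B: 0.5), P2 plays (X: 0.5, Y: 0.5)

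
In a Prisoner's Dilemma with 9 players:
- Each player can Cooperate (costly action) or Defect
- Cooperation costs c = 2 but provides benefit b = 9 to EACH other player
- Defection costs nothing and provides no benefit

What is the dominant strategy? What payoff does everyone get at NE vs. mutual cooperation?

Dominant: Defect; NE payoff = 0; Coop payoff = 70

Work:
Defect dominates (saves cost c = 2, benefit to others is external)
NE: All defect → everyone gets 0
If all cooperate: each receives (8)×9 - 2 = 70
Social dilemma: 70 > 0 but NE gives 0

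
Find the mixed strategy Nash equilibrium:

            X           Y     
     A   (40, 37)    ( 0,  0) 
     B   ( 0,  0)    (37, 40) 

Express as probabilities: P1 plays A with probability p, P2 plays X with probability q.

p = 0.5195, q = 0.4805

Work:
Find probabilities that make opponent indifferent:
P2 chooses q to make P1 indifferent between A and B
P1 chooses p to make P2 indifferent between X and Y
Mixed NE: P1 plays (A: 0.5195, B: 0.4805), P2 plays (X: 0.4805, Y: 0.5195)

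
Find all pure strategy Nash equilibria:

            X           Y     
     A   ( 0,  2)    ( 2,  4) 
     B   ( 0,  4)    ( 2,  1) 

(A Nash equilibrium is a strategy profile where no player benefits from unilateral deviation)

Nash equilibrium: (A, Y), (B, X)

Work:
Best responses:
  P1 vs X: payoffs [0, 0] → best response A/B (payoff 0)
  P1 vs Y: payoffs [2, 2] → best response A/B (payoff 2)
  P2 vs A: payoffs [2, 4] → best response Y (payoff 4)
  P2 vs B: payoffs [4, 1] → best response X (payoff 4)
Mutual best responses: (A,Y), (B,X) → Nash equilibria.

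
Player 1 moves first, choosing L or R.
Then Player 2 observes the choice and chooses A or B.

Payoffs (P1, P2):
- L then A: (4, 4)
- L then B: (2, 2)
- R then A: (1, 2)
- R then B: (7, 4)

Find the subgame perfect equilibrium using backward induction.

P1 plays R, P2 plays A after L and B after R; Payoff (7, 4)

Work:
Backward induction:
After L: P2 chooses A → P1 gets 4
After R: P2 chooses B → P1 gets 7
P1 chooses R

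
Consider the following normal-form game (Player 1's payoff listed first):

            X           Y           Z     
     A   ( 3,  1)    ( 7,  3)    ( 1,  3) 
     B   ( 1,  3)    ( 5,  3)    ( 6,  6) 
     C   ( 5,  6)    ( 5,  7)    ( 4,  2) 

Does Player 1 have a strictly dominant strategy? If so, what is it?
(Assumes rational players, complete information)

No strictly dominant strategy exists for Player 1

Work:
A strategy strictly dominates another if it gives a strictly higher payoff against every opponent action. Compare each pair of P1's strategies column-by-column:
  A vs B: [3 vs 1, 7 vs 5, 1 vs 6] → A does not strictly dominate B (column Z: 1 ≤ 6)
  A vs C: [3 vs 5, 7 vs 5, 1 vs 4] → A does not strictly dominate C (column X: 3 ≤ 5)
  B vs A: [1 vs 3, 5 vs 7, 6 vs 1] → B does not strictly dominate A (column X: 1 ≤ 3)
  B vs C: [1 vs 5, 5 vs 5, 6 vs 4] → B does not strictly dominate C (column X: 1 ≤ 5)
  C vs A: [5 vs 3, 5 vs 7, 4 vs 1] → C does not strictly dominate A (column Y: 5 ≤ 7)
  C vs B: [5 vs 1, 5 vs 5, 4 vs 6] → C does not strictly dominate B (column Y: 5 ≤ 5)
No single strategy strictly dominates all others → no strictly dominant strategy.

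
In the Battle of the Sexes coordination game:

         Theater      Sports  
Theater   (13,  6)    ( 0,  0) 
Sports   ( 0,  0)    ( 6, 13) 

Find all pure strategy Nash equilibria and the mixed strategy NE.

Pure NE: (Theater, Theater) and (Sports, Sports); Mixed NE: p = 0.6842, q = 0.3158

Work:
Check pure NE:
(Theater, Theater): (13, 6) - no unilateral deviation beneficial
(Sports, Sports): (6, 13) - no unilateral deviation beneficial
Mixed NE: P1 plays Theater with p = 0.6842, P2 plays Theater with q = 0.3158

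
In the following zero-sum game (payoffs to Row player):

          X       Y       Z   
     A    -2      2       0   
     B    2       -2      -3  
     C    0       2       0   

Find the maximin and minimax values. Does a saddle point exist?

Maximin = 0, Minimax = 0, Saddle: True

Work:
Row minimums: [-2, -3, 0] → maximin = 0
Column maximums: [2, 2, 0] → minimax = 0
Saddle point exists! Game value = 0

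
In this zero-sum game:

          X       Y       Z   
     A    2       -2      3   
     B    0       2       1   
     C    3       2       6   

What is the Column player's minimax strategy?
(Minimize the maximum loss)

Column should play Y, value = 2

Work:
Column player minimizes Row's maximum payoff:
Column X: max payoff to Row = 3
Column Y: max payoff to Row = 2
Column Z: max payoff to Row = 6
Minimum is 2, achieved by column Y.
Minimax strategy: Y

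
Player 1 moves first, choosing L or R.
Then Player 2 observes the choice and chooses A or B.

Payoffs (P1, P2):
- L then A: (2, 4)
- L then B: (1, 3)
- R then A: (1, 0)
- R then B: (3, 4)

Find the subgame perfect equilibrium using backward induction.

P1 plays R, P2 plays A after L and B after R; Payoff (3, 4)

Work:
Backward induction:
After L: P2 chooses A → P1 gets 2
After R: P2 chooses B → P1 gets 3
P1 chooses R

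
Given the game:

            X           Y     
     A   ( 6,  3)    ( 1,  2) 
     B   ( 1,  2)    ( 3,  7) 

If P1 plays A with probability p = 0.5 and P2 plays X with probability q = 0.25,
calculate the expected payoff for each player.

E[P1] = 2.375, E[P2] = 4.0

Work:
E[P1] = p·q·π₁(A,X) + p·(1-q)·π₁(A,Y) + (1-p)·q·π₁(B,X) + (1-p)·(1-q)·π₁(B,Y)
= 0.5·0.25·6 + 0.5·0.75·1 + 0.5·0.25·1 + 0.5·0.75·3
= 2.375

E[P2] = 4.0 (similar calculation)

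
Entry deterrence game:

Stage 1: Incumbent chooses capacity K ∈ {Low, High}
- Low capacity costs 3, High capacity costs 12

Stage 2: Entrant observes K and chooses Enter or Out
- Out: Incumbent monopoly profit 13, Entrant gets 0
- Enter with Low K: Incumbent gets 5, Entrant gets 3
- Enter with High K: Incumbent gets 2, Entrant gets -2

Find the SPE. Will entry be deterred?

SPE: (Low, Enter|Low, Out|High); Entry not deterred. Incumbent net profit = 2, Entrant gets 3

Work:
After Low K: Entrant enters (3 > 0)
After High K: Entrant stays out (-2 < 0)
Incumbent: Low → 5−3=2, High → 13−12=1
Incumbent chooses Low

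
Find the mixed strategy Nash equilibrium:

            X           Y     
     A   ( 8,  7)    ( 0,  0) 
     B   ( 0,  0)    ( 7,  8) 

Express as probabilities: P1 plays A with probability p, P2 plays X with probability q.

p = 0.5333, q = 0.4667

Work:
Find probabilities that make opponent indifferent:
P2 chooses q to make P1 indifferent between A and B
P1 chooses p to make P2 indifferent between X and Y
Mixed NE: P1 plays (A: 0.5333, B: 0.4667), P2 plays (X: 0.4667, Y: 0.5333)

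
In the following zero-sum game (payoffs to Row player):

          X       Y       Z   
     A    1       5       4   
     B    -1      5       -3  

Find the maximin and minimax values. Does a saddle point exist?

Maximin = 1, Minimax = 1, Saddle: True

Work:
Row minimums: [1, -3] → maximin = 1
Column maximums: [1, 5, 4] → minimax = 1
Saddle point exists! Game value = 1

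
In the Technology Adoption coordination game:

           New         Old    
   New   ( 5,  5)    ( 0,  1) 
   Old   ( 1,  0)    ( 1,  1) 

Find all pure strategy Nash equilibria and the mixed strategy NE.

Pure NE: (New, New) and (Old, Old); Mixed NE: p = 0.2, q = 0.2

Work:
Check pure NE:
(New, New): (5, 5) - no unilateral deviation beneficial
(Old, Old): (1, 1) - no unilateral deviation beneficial
Mixed NE: P1 plays New with p = 0.2, P2 plays New with q = 0.2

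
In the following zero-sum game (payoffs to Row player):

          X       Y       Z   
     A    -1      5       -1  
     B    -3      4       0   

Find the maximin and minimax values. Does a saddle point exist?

Maximin = -1, Minimax = -1, Saddle: True

Work:
Row minimums: [-1, -3] → maximin = -1
Column maximums: [-1, 5, 0] → minimax = -1
Saddle point exists! Game value = -1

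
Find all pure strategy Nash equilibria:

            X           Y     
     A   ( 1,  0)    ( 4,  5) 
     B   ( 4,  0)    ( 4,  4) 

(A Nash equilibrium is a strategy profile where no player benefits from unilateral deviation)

Nash equilibrium: (A, Y), (B, Y)

Work:
Best responses:
  P1 vs X: payoffs [1, 4] → best response B (payoff 4)
  P1 vs Y: payoffs [4, 4] → best response A/B (payoff 4)
  P2 vs A: payoffs [0, 5] → best response Y (payoff 5)
  P2 vs B: payoffs [0, 4] → best response Y (payoff 4)
Mutual best responses: (A,Y), (B,Y) → Nash equilibria.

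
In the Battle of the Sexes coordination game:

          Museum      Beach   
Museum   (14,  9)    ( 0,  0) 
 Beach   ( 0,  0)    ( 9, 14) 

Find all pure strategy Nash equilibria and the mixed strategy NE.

Pure NE: (Museum, Museum) and (Beach, Beach); Mixed NE: p = 0.6087, q = 0.3913

Work:
Check pure NE:
(Museum, Museum): (14, 9) - no unilateral deviation beneficial
(Beach, Beach): (9, 14) - no unilateral deviation beneficial
Mixed NE: P1 plays Museum with p = 0.6087, P2 plays Museum with q = 0.3913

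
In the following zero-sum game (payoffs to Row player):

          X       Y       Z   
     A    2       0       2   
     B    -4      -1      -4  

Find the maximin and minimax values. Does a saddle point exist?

Maximin = 0, Minimax = 0, Saddle: True

Work:
Row minimums: [0, -4] → maximin = 0
Column maximums: [2, 0, 2] → minimax = 0
Saddle point exists! Game value = 0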